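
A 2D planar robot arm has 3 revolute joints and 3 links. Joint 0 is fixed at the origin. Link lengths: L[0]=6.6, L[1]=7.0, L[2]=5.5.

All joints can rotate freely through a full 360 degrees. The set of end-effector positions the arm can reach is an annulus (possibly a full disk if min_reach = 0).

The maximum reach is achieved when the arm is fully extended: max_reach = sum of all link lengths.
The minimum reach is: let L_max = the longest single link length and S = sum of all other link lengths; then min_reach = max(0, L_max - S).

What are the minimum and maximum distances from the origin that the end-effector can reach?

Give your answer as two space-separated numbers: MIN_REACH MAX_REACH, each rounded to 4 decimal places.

Answer: 0.0000 19.1000

Derivation:
Link lengths: [6.6, 7.0, 5.5]
max_reach = 6.6 + 7 + 5.5 = 19.1
L_max = max([6.6, 7.0, 5.5]) = 7
S (sum of others) = 19.1 - 7 = 12.1
min_reach = max(0, 7 - 12.1) = max(0, -5.1) = 0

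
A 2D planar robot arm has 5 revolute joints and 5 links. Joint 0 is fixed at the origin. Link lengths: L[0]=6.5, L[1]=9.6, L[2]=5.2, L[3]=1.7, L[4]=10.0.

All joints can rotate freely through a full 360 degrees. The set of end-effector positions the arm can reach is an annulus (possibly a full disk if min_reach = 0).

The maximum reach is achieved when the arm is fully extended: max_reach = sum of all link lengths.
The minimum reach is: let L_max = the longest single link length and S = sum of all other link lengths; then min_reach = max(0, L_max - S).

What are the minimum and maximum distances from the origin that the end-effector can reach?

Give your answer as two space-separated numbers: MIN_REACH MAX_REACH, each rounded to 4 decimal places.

Link lengths: [6.5, 9.6, 5.2, 1.7, 10.0]
max_reach = 6.5 + 9.6 + 5.2 + 1.7 + 10 = 33
L_max = max([6.5, 9.6, 5.2, 1.7, 10.0]) = 10
S (sum of others) = 33 - 10 = 23
min_reach = max(0, 10 - 23) = max(0, -13) = 0

Answer: 0.0000 33.0000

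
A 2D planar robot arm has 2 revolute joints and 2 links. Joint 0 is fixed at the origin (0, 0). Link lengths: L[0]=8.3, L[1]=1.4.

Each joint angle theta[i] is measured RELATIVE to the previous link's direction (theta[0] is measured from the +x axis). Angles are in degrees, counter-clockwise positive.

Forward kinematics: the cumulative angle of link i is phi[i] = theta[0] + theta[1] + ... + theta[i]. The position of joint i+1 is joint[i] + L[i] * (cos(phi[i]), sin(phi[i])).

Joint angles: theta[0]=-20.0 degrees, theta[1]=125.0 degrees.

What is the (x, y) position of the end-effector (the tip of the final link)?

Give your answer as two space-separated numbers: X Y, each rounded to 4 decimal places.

joint[0] = (0.0000, 0.0000)  (base)
link 0: phi[0] = -20 = -20 deg
  cos(-20 deg) = 0.9397, sin(-20 deg) = -0.3420
  joint[1] = (0.0000, 0.0000) + 8.3 * (0.9397, -0.3420) = (0.0000 + 7.7994, 0.0000 + -2.8388) = (7.7994, -2.8388)
link 1: phi[1] = -20 + 125 = 105 deg
  cos(105 deg) = -0.2588, sin(105 deg) = 0.9659
  joint[2] = (7.7994, -2.8388) + 1.4 * (-0.2588, 0.9659) = (7.7994 + -0.3623, -2.8388 + 1.3523) = (7.4371, -1.4865)
End effector: (7.4371, -1.4865)

Answer: 7.4371 -1.4865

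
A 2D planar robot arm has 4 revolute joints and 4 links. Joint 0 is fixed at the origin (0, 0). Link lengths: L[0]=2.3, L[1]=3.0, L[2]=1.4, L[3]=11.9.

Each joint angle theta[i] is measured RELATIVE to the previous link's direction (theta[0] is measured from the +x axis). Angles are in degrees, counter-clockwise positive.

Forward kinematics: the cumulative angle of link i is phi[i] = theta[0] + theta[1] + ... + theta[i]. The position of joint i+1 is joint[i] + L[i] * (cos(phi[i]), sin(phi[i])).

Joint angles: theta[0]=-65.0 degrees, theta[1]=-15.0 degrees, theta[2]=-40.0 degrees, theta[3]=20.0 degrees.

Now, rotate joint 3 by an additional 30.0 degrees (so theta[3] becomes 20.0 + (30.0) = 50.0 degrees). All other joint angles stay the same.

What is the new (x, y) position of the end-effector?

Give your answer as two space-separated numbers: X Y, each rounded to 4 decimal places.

Answer: 4.8630 -17.4337

Derivation:
joint[0] = (0.0000, 0.0000)  (base)
link 0: phi[0] = -65 = -65 deg
  cos(-65 deg) = 0.4226, sin(-65 deg) = -0.9063
  joint[1] = (0.0000, 0.0000) + 2.3 * (0.4226, -0.9063) = (0.0000 + 0.9720, 0.0000 + -2.0845) = (0.9720, -2.0845)
link 1: phi[1] = -65 + -15 = -80 deg
  cos(-80 deg) = 0.1736, sin(-80 deg) = -0.9848
  joint[2] = (0.9720, -2.0845) + 3 * (0.1736, -0.9848) = (0.9720 + 0.5209, -2.0845 + -2.9544) = (1.4930, -5.0389)
link 2: phi[2] = -65 + -15 + -40 = -120 deg
  cos(-120 deg) = -0.5000, sin(-120 deg) = -0.8660
  joint[3] = (1.4930, -5.0389) + 1.4 * (-0.5000, -0.8660) = (1.4930 + -0.7000, -5.0389 + -1.2124) = (0.7930, -6.2514)
link 3: phi[3] = -65 + -15 + -40 + 50 = -70 deg
  cos(-70 deg) = 0.3420, sin(-70 deg) = -0.9397
  joint[4] = (0.7930, -6.2514) + 11.9 * (0.3420, -0.9397) = (0.7930 + 4.0700, -6.2514 + -11.1823) = (4.8630, -17.4337)
End effector: (4.8630, -17.4337)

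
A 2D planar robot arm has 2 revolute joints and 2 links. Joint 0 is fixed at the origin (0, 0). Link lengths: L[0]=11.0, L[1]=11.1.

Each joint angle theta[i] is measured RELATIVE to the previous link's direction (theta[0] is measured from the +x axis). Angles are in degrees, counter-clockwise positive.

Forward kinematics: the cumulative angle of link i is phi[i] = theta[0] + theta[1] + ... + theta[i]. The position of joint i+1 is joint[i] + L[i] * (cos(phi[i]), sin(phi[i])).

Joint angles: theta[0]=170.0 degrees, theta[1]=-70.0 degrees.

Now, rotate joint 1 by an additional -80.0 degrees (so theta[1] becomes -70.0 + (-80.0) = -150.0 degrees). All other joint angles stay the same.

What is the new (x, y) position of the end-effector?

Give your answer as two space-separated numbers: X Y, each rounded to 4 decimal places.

Answer: -0.4023 5.7066

Derivation:
joint[0] = (0.0000, 0.0000)  (base)
link 0: phi[0] = 170 = 170 deg
  cos(170 deg) = -0.9848, sin(170 deg) = 0.1736
  joint[1] = (0.0000, 0.0000) + 11 * (-0.9848, 0.1736) = (0.0000 + -10.8329, 0.0000 + 1.9101) = (-10.8329, 1.9101)
link 1: phi[1] = 170 + -150 = 20 deg
  cos(20 deg) = 0.9397, sin(20 deg) = 0.3420
  joint[2] = (-10.8329, 1.9101) + 11.1 * (0.9397, 0.3420) = (-10.8329 + 10.4306, 1.9101 + 3.7964) = (-0.4023, 5.7066)
End effector: (-0.4023, 5.7066)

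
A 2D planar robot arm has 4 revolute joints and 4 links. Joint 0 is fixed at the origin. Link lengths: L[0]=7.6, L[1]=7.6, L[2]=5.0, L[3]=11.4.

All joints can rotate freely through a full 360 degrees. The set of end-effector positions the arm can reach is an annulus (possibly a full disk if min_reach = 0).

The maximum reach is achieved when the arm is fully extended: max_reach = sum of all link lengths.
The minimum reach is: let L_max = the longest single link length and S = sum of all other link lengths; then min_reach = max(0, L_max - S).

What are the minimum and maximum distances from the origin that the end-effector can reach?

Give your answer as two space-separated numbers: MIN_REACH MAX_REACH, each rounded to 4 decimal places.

Answer: 0.0000 31.6000

Derivation:
Link lengths: [7.6, 7.6, 5.0, 11.4]
max_reach = 7.6 + 7.6 + 5 + 11.4 = 31.6
L_max = max([7.6, 7.6, 5.0, 11.4]) = 11.4
S (sum of others) = 31.6 - 11.4 = 20.2
min_reach = max(0, 11.4 - 20.2) = max(0, -8.8) = 0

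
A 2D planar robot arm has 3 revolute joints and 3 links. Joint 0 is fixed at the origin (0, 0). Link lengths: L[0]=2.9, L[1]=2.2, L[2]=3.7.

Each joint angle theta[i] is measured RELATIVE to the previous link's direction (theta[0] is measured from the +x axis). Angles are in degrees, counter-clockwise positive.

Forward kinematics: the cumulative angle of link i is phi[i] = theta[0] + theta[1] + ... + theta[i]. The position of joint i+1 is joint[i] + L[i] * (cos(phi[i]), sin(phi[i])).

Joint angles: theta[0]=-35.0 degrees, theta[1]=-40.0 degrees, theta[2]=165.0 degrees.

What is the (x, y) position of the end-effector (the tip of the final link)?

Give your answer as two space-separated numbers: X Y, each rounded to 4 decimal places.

Answer: 2.9449 -0.0884

Derivation:
joint[0] = (0.0000, 0.0000)  (base)
link 0: phi[0] = -35 = -35 deg
  cos(-35 deg) = 0.8192, sin(-35 deg) = -0.5736
  joint[1] = (0.0000, 0.0000) + 2.9 * (0.8192, -0.5736) = (0.0000 + 2.3755, 0.0000 + -1.6634) = (2.3755, -1.6634)
link 1: phi[1] = -35 + -40 = -75 deg
  cos(-75 deg) = 0.2588, sin(-75 deg) = -0.9659
  joint[2] = (2.3755, -1.6634) + 2.2 * (0.2588, -0.9659) = (2.3755 + 0.5694, -1.6634 + -2.1250) = (2.9449, -3.7884)
link 2: phi[2] = -35 + -40 + 165 = 90 deg
  cos(90 deg) = 0.0000, sin(90 deg) = 1.0000
  joint[3] = (2.9449, -3.7884) + 3.7 * (0.0000, 1.0000) = (2.9449 + 0.0000, -3.7884 + 3.7000) = (2.9449, -0.0884)
End effector: (2.9449, -0.0884)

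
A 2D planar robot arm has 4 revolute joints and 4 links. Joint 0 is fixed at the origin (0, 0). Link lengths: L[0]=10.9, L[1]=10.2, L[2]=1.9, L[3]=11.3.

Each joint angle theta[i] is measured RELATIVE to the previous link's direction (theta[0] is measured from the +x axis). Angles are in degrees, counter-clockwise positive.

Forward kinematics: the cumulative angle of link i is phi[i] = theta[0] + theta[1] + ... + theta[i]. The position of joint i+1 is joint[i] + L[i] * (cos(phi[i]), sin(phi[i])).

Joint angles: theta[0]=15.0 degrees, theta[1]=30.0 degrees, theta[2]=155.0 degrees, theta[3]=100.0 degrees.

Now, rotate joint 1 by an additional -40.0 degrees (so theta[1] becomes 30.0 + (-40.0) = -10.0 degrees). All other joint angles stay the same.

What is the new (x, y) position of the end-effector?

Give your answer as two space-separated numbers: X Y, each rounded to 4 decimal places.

Answer: 16.9421 -6.7684

Derivation:
joint[0] = (0.0000, 0.0000)  (base)
link 0: phi[0] = 15 = 15 deg
  cos(15 deg) = 0.9659, sin(15 deg) = 0.2588
  joint[1] = (0.0000, 0.0000) + 10.9 * (0.9659, 0.2588) = (0.0000 + 10.5286, 0.0000 + 2.8211) = (10.5286, 2.8211)
link 1: phi[1] = 15 + -10 = 5 deg
  cos(5 deg) = 0.9962, sin(5 deg) = 0.0872
  joint[2] = (10.5286, 2.8211) + 10.2 * (0.9962, 0.0872) = (10.5286 + 10.1612, 2.8211 + 0.8890) = (20.6898, 3.7101)
link 2: phi[2] = 15 + -10 + 155 = 160 deg
  cos(160 deg) = -0.9397, sin(160 deg) = 0.3420
  joint[3] = (20.6898, 3.7101) + 1.9 * (-0.9397, 0.3420) = (20.6898 + -1.7854, 3.7101 + 0.6498) = (18.9044, 4.3600)
link 3: phi[3] = 15 + -10 + 155 + 100 = 260 deg
  cos(260 deg) = -0.1736, sin(260 deg) = -0.9848
  joint[4] = (18.9044, 4.3600) + 11.3 * (-0.1736, -0.9848) = (18.9044 + -1.9622, 4.3600 + -11.1283) = (16.9421, -6.7684)
End effector: (16.9421, -6.7684)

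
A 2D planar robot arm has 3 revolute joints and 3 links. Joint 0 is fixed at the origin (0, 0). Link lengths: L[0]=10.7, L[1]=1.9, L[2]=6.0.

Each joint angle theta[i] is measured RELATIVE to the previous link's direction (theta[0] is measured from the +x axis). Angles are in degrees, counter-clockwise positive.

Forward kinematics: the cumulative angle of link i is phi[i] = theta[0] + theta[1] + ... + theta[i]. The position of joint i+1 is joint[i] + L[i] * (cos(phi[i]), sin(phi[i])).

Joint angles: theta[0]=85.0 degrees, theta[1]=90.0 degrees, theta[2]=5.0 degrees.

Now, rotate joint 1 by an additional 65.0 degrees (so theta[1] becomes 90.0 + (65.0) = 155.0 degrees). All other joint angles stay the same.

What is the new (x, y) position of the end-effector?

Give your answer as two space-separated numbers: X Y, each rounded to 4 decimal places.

Answer: -2.5531 3.5760

Derivation:
joint[0] = (0.0000, 0.0000)  (base)
link 0: phi[0] = 85 = 85 deg
  cos(85 deg) = 0.0872, sin(85 deg) = 0.9962
  joint[1] = (0.0000, 0.0000) + 10.7 * (0.0872, 0.9962) = (0.0000 + 0.9326, 0.0000 + 10.6593) = (0.9326, 10.6593)
link 1: phi[1] = 85 + 155 = 240 deg
  cos(240 deg) = -0.5000, sin(240 deg) = -0.8660
  joint[2] = (0.9326, 10.6593) + 1.9 * (-0.5000, -0.8660) = (0.9326 + -0.9500, 10.6593 + -1.6454) = (-0.0174, 9.0138)
link 2: phi[2] = 85 + 155 + 5 = 245 deg
  cos(245 deg) = -0.4226, sin(245 deg) = -0.9063
  joint[3] = (-0.0174, 9.0138) + 6 * (-0.4226, -0.9063) = (-0.0174 + -2.5357, 9.0138 + -5.4378) = (-2.5531, 3.5760)
End effector: (-2.5531, 3.5760)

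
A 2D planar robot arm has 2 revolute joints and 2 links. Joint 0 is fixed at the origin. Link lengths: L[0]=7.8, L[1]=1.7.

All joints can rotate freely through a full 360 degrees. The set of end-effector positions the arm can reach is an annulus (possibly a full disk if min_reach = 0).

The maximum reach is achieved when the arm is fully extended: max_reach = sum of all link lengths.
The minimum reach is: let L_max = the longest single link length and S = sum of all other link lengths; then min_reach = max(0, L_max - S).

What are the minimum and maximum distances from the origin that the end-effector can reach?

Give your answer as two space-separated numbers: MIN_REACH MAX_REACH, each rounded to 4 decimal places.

Link lengths: [7.8, 1.7]
max_reach = 7.8 + 1.7 = 9.5
L_max = max([7.8, 1.7]) = 7.8
S (sum of others) = 9.5 - 7.8 = 1.7
min_reach = max(0, 7.8 - 1.7) = max(0, 6.1) = 6.1

Answer: 6.1000 9.5000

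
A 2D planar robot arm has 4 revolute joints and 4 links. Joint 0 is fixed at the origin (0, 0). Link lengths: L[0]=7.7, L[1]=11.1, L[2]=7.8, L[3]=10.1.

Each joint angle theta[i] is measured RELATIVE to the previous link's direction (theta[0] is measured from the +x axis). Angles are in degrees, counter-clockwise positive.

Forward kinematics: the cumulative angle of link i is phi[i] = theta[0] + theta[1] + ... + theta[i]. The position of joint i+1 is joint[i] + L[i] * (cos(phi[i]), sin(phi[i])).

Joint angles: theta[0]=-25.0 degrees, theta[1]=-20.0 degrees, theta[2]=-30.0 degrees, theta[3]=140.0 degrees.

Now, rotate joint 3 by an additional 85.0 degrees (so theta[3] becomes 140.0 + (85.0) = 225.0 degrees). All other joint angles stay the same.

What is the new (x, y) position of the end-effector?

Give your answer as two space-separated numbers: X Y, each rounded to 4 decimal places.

Answer: 8.0994 -13.5873

Derivation:
joint[0] = (0.0000, 0.0000)  (base)
link 0: phi[0] = -25 = -25 deg
  cos(-25 deg) = 0.9063, sin(-25 deg) = -0.4226
  joint[1] = (0.0000, 0.0000) + 7.7 * (0.9063, -0.4226) = (0.0000 + 6.9786, 0.0000 + -3.2542) = (6.9786, -3.2542)
link 1: phi[1] = -25 + -20 = -45 deg
  cos(-45 deg) = 0.7071, sin(-45 deg) = -0.7071
  joint[2] = (6.9786, -3.2542) + 11.1 * (0.7071, -0.7071) = (6.9786 + 7.8489, -3.2542 + -7.8489) = (14.8275, -11.1030)
link 2: phi[2] = -25 + -20 + -30 = -75 deg
  cos(-75 deg) = 0.2588, sin(-75 deg) = -0.9659
  joint[3] = (14.8275, -11.1030) + 7.8 * (0.2588, -0.9659) = (14.8275 + 2.0188, -11.1030 + -7.5342) = (16.8462, -18.6373)
link 3: phi[3] = -25 + -20 + -30 + 225 = 150 deg
  cos(150 deg) = -0.8660, sin(150 deg) = 0.5000
  joint[4] = (16.8462, -18.6373) + 10.1 * (-0.8660, 0.5000) = (16.8462 + -8.7469, -18.6373 + 5.0500) = (8.0994, -13.5873)
End effector: (8.0994, -13.5873)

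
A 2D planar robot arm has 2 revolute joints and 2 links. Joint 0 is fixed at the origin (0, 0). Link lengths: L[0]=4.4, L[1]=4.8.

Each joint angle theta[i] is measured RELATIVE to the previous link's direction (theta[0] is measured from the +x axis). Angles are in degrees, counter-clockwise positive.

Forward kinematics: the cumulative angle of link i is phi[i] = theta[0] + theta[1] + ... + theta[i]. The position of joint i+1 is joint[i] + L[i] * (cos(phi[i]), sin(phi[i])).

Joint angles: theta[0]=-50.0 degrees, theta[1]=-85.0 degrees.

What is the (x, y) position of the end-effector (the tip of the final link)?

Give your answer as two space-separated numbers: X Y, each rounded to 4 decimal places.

Answer: -0.5658 -6.7647

Derivation:
joint[0] = (0.0000, 0.0000)  (base)
link 0: phi[0] = -50 = -50 deg
  cos(-50 deg) = 0.6428, sin(-50 deg) = -0.7660
  joint[1] = (0.0000, 0.0000) + 4.4 * (0.6428, -0.7660) = (0.0000 + 2.8283, 0.0000 + -3.3706) = (2.8283, -3.3706)
link 1: phi[1] = -50 + -85 = -135 deg
  cos(-135 deg) = -0.7071, sin(-135 deg) = -0.7071
  joint[2] = (2.8283, -3.3706) + 4.8 * (-0.7071, -0.7071) = (2.8283 + -3.3941, -3.3706 + -3.3941) = (-0.5658, -6.7647)
End effector: (-0.5658, -6.7647)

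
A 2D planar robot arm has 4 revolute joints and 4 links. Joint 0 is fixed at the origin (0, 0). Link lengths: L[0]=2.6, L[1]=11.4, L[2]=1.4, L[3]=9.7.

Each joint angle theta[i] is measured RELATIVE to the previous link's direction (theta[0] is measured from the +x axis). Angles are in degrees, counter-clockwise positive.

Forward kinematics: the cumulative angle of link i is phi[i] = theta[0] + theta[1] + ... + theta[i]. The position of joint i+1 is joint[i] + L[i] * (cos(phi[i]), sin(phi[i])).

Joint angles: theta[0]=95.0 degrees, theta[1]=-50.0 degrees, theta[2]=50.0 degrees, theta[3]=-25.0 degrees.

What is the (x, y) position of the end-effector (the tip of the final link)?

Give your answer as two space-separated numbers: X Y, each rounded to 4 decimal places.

Answer: 11.0300 21.1608

Derivation:
joint[0] = (0.0000, 0.0000)  (base)
link 0: phi[0] = 95 = 95 deg
  cos(95 deg) = -0.0872, sin(95 deg) = 0.9962
  joint[1] = (0.0000, 0.0000) + 2.6 * (-0.0872, 0.9962) = (0.0000 + -0.2266, 0.0000 + 2.5901) = (-0.2266, 2.5901)
link 1: phi[1] = 95 + -50 = 45 deg
  cos(45 deg) = 0.7071, sin(45 deg) = 0.7071
  joint[2] = (-0.2266, 2.5901) + 11.4 * (0.7071, 0.7071) = (-0.2266 + 8.0610, 2.5901 + 8.0610) = (7.8344, 10.6511)
link 2: phi[2] = 95 + -50 + 50 = 95 deg
  cos(95 deg) = -0.0872, sin(95 deg) = 0.9962
  joint[3] = (7.8344, 10.6511) + 1.4 * (-0.0872, 0.9962) = (7.8344 + -0.1220, 10.6511 + 1.3947) = (7.7124, 12.0458)
link 3: phi[3] = 95 + -50 + 50 + -25 = 70 deg
  cos(70 deg) = 0.3420, sin(70 deg) = 0.9397
  joint[4] = (7.7124, 12.0458) + 9.7 * (0.3420, 0.9397) = (7.7124 + 3.3176, 12.0458 + 9.1150) = (11.0300, 21.1608)
End effector: (11.0300, 21.1608)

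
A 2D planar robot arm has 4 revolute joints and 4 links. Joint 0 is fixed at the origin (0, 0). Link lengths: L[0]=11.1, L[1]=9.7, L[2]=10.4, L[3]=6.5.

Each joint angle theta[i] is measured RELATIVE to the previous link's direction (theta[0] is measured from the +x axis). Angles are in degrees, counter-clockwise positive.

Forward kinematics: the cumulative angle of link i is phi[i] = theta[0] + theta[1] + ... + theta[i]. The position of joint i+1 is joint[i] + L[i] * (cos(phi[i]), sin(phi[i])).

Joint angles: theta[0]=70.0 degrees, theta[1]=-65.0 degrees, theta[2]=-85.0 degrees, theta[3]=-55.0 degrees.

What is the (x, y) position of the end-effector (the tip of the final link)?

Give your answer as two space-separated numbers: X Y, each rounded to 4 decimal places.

joint[0] = (0.0000, 0.0000)  (base)
link 0: phi[0] = 70 = 70 deg
  cos(70 deg) = 0.3420, sin(70 deg) = 0.9397
  joint[1] = (0.0000, 0.0000) + 11.1 * (0.3420, 0.9397) = (0.0000 + 3.7964, 0.0000 + 10.4306) = (3.7964, 10.4306)
link 1: phi[1] = 70 + -65 = 5 deg
  cos(5 deg) = 0.9962, sin(5 deg) = 0.0872
  joint[2] = (3.7964, 10.4306) + 9.7 * (0.9962, 0.0872) = (3.7964 + 9.6631, 10.4306 + 0.8454) = (13.4595, 11.2760)
link 2: phi[2] = 70 + -65 + -85 = -80 deg
  cos(-80 deg) = 0.1736, sin(-80 deg) = -0.9848
  joint[3] = (13.4595, 11.2760) + 10.4 * (0.1736, -0.9848) = (13.4595 + 1.8059, 11.2760 + -10.2420) = (15.2655, 1.0340)
link 3: phi[3] = 70 + -65 + -85 + -55 = -135 deg
  cos(-135 deg) = -0.7071, sin(-135 deg) = -0.7071
  joint[4] = (15.2655, 1.0340) + 6.5 * (-0.7071, -0.7071) = (15.2655 + -4.5962, 1.0340 + -4.5962) = (10.6693, -3.5622)
End effector: (10.6693, -3.5622)

Answer: 10.6693 -3.5622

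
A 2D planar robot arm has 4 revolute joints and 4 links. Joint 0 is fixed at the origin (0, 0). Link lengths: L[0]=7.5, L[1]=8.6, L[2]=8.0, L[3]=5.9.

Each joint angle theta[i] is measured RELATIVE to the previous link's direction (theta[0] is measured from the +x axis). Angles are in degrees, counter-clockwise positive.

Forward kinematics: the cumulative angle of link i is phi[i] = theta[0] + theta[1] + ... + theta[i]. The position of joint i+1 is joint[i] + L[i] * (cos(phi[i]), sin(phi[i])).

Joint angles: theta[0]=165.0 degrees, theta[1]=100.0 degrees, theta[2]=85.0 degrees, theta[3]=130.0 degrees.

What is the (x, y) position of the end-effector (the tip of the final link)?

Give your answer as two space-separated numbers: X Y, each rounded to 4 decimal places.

Answer: -3.0655 -2.9058

Derivation:
joint[0] = (0.0000, 0.0000)  (base)
link 0: phi[0] = 165 = 165 deg
  cos(165 deg) = -0.9659, sin(165 deg) = 0.2588
  joint[1] = (0.0000, 0.0000) + 7.5 * (-0.9659, 0.2588) = (0.0000 + -7.2444, 0.0000 + 1.9411) = (-7.2444, 1.9411)
link 1: phi[1] = 165 + 100 = 265 deg
  cos(265 deg) = -0.0872, sin(265 deg) = -0.9962
  joint[2] = (-7.2444, 1.9411) + 8.6 * (-0.0872, -0.9962) = (-7.2444 + -0.7495, 1.9411 + -8.5673) = (-7.9940, -6.6261)
link 2: phi[2] = 165 + 100 + 85 = 350 deg
  cos(350 deg) = 0.9848, sin(350 deg) = -0.1736
  joint[3] = (-7.9940, -6.6261) + 8 * (0.9848, -0.1736) = (-7.9940 + 7.8785, -6.6261 + -1.3892) = (-0.1155, -8.0153)
link 3: phi[3] = 165 + 100 + 85 + 130 = 480 deg
  cos(480 deg) = -0.5000, sin(480 deg) = 0.8660
  joint[4] = (-0.1155, -8.0153) + 5.9 * (-0.5000, 0.8660) = (-0.1155 + -2.9500, -8.0153 + 5.1095) = (-3.0655, -2.9058)
End effector: (-3.0655, -2.9058)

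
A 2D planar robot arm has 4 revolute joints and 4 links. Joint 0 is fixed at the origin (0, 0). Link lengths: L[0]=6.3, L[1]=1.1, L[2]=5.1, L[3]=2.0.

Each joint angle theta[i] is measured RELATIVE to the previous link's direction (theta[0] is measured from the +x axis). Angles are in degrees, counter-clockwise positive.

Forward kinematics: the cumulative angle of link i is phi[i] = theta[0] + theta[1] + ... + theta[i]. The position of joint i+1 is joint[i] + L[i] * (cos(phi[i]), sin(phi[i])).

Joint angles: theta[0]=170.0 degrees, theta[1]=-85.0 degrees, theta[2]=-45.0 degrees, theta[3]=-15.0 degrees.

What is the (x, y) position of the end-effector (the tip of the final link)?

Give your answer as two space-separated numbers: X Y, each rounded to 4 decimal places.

Answer: -0.3890 6.3133

Derivation:
joint[0] = (0.0000, 0.0000)  (base)
link 0: phi[0] = 170 = 170 deg
  cos(170 deg) = -0.9848, sin(170 deg) = 0.1736
  joint[1] = (0.0000, 0.0000) + 6.3 * (-0.9848, 0.1736) = (0.0000 + -6.2043, 0.0000 + 1.0940) = (-6.2043, 1.0940)
link 1: phi[1] = 170 + -85 = 85 deg
  cos(85 deg) = 0.0872, sin(85 deg) = 0.9962
  joint[2] = (-6.2043, 1.0940) + 1.1 * (0.0872, 0.9962) = (-6.2043 + 0.0959, 1.0940 + 1.0958) = (-6.1084, 2.1898)
link 2: phi[2] = 170 + -85 + -45 = 40 deg
  cos(40 deg) = 0.7660, sin(40 deg) = 0.6428
  joint[3] = (-6.1084, 2.1898) + 5.1 * (0.7660, 0.6428) = (-6.1084 + 3.9068, 2.1898 + 3.2782) = (-2.2016, 5.4680)
link 3: phi[3] = 170 + -85 + -45 + -15 = 25 deg
  cos(25 deg) = 0.9063, sin(25 deg) = 0.4226
  joint[4] = (-2.2016, 5.4680) + 2 * (0.9063, 0.4226) = (-2.2016 + 1.8126, 5.4680 + 0.8452) = (-0.3890, 6.3133)
End effector: (-0.3890, 6.3133)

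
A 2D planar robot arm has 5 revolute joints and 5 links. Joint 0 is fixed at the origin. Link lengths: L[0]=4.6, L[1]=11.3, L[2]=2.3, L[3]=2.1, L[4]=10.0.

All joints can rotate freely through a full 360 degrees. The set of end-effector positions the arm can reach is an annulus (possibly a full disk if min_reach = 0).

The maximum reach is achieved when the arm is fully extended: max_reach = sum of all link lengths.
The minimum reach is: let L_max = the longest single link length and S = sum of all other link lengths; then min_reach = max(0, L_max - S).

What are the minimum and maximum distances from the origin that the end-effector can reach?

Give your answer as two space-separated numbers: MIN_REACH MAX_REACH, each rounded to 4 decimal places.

Link lengths: [4.6, 11.3, 2.3, 2.1, 10.0]
max_reach = 4.6 + 11.3 + 2.3 + 2.1 + 10 = 30.3
L_max = max([4.6, 11.3, 2.3, 2.1, 10.0]) = 11.3
S (sum of others) = 30.3 - 11.3 = 19
min_reach = max(0, 11.3 - 19) = max(0, -7.7) = 0

Answer: 0.0000 30.3000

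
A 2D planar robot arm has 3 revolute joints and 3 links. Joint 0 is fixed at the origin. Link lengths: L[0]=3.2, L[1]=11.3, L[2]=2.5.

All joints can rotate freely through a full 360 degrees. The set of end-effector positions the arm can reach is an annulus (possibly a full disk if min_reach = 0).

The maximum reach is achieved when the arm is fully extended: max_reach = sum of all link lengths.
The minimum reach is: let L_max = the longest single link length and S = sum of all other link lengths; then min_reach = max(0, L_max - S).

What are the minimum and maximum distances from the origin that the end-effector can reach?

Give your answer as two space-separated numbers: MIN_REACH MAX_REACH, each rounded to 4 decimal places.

Link lengths: [3.2, 11.3, 2.5]
max_reach = 3.2 + 11.3 + 2.5 = 17
L_max = max([3.2, 11.3, 2.5]) = 11.3
S (sum of others) = 17 - 11.3 = 5.7
min_reach = max(0, 11.3 - 5.7) = max(0, 5.6) = 5.6

Answer: 5.6000 17.0000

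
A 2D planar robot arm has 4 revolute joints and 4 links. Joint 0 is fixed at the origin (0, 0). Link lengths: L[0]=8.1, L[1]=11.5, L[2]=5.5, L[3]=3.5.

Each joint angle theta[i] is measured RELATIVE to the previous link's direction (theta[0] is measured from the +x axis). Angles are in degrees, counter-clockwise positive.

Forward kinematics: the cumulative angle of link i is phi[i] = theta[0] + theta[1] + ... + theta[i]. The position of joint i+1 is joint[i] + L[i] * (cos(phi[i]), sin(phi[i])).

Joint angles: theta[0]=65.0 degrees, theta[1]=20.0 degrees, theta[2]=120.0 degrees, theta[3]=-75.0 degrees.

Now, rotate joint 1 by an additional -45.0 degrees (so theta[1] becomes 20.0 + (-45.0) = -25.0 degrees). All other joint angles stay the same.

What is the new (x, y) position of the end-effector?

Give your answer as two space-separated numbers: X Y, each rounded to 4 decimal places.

joint[0] = (0.0000, 0.0000)  (base)
link 0: phi[0] = 65 = 65 deg
  cos(65 deg) = 0.4226, sin(65 deg) = 0.9063
  joint[1] = (0.0000, 0.0000) + 8.1 * (0.4226, 0.9063) = (0.0000 + 3.4232, 0.0000 + 7.3411) = (3.4232, 7.3411)
link 1: phi[1] = 65 + -25 = 40 deg
  cos(40 deg) = 0.7660, sin(40 deg) = 0.6428
  joint[2] = (3.4232, 7.3411) + 11.5 * (0.7660, 0.6428) = (3.4232 + 8.8095, 7.3411 + 7.3921) = (12.2327, 14.7332)
link 2: phi[2] = 65 + -25 + 120 = 160 deg
  cos(160 deg) = -0.9397, sin(160 deg) = 0.3420
  joint[3] = (12.2327, 14.7332) + 5.5 * (-0.9397, 0.3420) = (12.2327 + -5.1683, 14.7332 + 1.8811) = (7.0644, 16.6143)
link 3: phi[3] = 65 + -25 + 120 + -75 = 85 deg
  cos(85 deg) = 0.0872, sin(85 deg) = 0.9962
  joint[4] = (7.0644, 16.6143) + 3.5 * (0.0872, 0.9962) = (7.0644 + 0.3050, 16.6143 + 3.4867) = (7.3695, 20.1009)
End effector: (7.3695, 20.1009)

Answer: 7.3695 20.1009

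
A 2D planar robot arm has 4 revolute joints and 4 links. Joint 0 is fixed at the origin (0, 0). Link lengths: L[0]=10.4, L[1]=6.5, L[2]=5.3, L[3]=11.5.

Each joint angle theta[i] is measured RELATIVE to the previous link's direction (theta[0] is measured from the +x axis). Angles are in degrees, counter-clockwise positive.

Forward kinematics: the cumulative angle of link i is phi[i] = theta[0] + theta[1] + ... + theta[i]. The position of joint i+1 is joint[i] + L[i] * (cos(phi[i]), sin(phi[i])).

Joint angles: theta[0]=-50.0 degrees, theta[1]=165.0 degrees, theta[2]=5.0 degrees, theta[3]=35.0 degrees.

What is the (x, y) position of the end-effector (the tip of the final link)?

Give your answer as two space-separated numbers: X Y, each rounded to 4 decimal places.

Answer: -9.1346 7.3742

Derivation:
joint[0] = (0.0000, 0.0000)  (base)
link 0: phi[0] = -50 = -50 deg
  cos(-50 deg) = 0.6428, sin(-50 deg) = -0.7660
  joint[1] = (0.0000, 0.0000) + 10.4 * (0.6428, -0.7660) = (0.0000 + 6.6850, 0.0000 + -7.9669) = (6.6850, -7.9669)
link 1: phi[1] = -50 + 165 = 115 deg
  cos(115 deg) = -0.4226, sin(115 deg) = 0.9063
  joint[2] = (6.6850, -7.9669) + 6.5 * (-0.4226, 0.9063) = (6.6850 + -2.7470, -7.9669 + 5.8910) = (3.9380, -2.0759)
link 2: phi[2] = -50 + 165 + 5 = 120 deg
  cos(120 deg) = -0.5000, sin(120 deg) = 0.8660
  joint[3] = (3.9380, -2.0759) + 5.3 * (-0.5000, 0.8660) = (3.9380 + -2.6500, -2.0759 + 4.5899) = (1.2880, 2.5141)
link 3: phi[3] = -50 + 165 + 5 + 35 = 155 deg
  cos(155 deg) = -0.9063, sin(155 deg) = 0.4226
  joint[4] = (1.2880, 2.5141) + 11.5 * (-0.9063, 0.4226) = (1.2880 + -10.4225, 2.5141 + 4.8601) = (-9.1346, 7.3742)
End effector: (-9.1346, 7.3742)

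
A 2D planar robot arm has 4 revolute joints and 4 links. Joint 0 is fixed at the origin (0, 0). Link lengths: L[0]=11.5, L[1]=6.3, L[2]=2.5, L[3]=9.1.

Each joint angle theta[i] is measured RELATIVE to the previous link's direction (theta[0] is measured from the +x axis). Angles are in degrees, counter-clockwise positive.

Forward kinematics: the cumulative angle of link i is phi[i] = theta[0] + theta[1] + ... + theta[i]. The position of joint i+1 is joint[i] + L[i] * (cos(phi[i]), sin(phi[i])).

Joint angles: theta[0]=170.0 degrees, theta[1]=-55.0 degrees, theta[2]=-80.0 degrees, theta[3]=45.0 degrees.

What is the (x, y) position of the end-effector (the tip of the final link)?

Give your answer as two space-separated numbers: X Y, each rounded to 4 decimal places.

Answer: -10.3597 18.1024

Derivation:
joint[0] = (0.0000, 0.0000)  (base)
link 0: phi[0] = 170 = 170 deg
  cos(170 deg) = -0.9848, sin(170 deg) = 0.1736
  joint[1] = (0.0000, 0.0000) + 11.5 * (-0.9848, 0.1736) = (0.0000 + -11.3253, 0.0000 + 1.9970) = (-11.3253, 1.9970)
link 1: phi[1] = 170 + -55 = 115 deg
  cos(115 deg) = -0.4226, sin(115 deg) = 0.9063
  joint[2] = (-11.3253, 1.9970) + 6.3 * (-0.4226, 0.9063) = (-11.3253 + -2.6625, 1.9970 + 5.7097) = (-13.9878, 7.7067)
link 2: phi[2] = 170 + -55 + -80 = 35 deg
  cos(35 deg) = 0.8192, sin(35 deg) = 0.5736
  joint[3] = (-13.9878, 7.7067) + 2.5 * (0.8192, 0.5736) = (-13.9878 + 2.0479, 7.7067 + 1.4339) = (-11.9399, 9.1406)
link 3: phi[3] = 170 + -55 + -80 + 45 = 80 deg
  cos(80 deg) = 0.1736, sin(80 deg) = 0.9848
  joint[4] = (-11.9399, 9.1406) + 9.1 * (0.1736, 0.9848) = (-11.9399 + 1.5802, 9.1406 + 8.9618) = (-10.3597, 18.1024)
End effector: (-10.3597, 18.1024)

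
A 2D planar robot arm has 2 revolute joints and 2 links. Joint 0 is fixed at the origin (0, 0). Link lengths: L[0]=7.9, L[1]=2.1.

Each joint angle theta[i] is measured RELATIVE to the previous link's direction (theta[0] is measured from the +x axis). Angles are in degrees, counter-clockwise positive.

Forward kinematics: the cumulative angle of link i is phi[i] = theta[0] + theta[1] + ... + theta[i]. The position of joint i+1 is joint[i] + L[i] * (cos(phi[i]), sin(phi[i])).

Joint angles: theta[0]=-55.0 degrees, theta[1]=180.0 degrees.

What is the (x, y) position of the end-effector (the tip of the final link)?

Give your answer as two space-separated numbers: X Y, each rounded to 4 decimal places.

joint[0] = (0.0000, 0.0000)  (base)
link 0: phi[0] = -55 = -55 deg
  cos(-55 deg) = 0.5736, sin(-55 deg) = -0.8192
  joint[1] = (0.0000, 0.0000) + 7.9 * (0.5736, -0.8192) = (0.0000 + 4.5313, 0.0000 + -6.4713) = (4.5313, -6.4713)
link 1: phi[1] = -55 + 180 = 125 deg
  cos(125 deg) = -0.5736, sin(125 deg) = 0.8192
  joint[2] = (4.5313, -6.4713) + 2.1 * (-0.5736, 0.8192) = (4.5313 + -1.2045, -6.4713 + 1.7202) = (3.3267, -4.7511)
End effector: (3.3267, -4.7511)

Answer: 3.3267 -4.7511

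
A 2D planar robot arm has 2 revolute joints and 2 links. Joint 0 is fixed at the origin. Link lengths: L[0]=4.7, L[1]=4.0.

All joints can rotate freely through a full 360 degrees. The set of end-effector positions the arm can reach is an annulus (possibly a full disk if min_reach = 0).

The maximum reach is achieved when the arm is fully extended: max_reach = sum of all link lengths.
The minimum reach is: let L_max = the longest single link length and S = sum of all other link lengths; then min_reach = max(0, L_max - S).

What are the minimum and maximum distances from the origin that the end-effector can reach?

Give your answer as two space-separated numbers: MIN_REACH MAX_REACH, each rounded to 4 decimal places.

Answer: 0.7000 8.7000

Derivation:
Link lengths: [4.7, 4.0]
max_reach = 4.7 + 4 = 8.7
L_max = max([4.7, 4.0]) = 4.7
S (sum of others) = 8.7 - 4.7 = 4
min_reach = max(0, 4.7 - 4) = max(0, 0.7) = 0.7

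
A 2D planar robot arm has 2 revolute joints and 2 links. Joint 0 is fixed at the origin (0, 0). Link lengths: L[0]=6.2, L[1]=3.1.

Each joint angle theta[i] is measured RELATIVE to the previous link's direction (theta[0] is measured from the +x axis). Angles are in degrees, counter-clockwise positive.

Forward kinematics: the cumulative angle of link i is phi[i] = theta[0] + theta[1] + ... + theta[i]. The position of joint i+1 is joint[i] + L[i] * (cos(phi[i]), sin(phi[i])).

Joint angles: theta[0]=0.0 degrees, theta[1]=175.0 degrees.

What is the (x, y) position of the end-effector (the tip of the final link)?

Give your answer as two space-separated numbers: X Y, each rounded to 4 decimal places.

joint[0] = (0.0000, 0.0000)  (base)
link 0: phi[0] = 0 = 0 deg
  cos(0 deg) = 1.0000, sin(0 deg) = 0.0000
  joint[1] = (0.0000, 0.0000) + 6.2 * (1.0000, 0.0000) = (0.0000 + 6.2000, 0.0000 + 0.0000) = (6.2000, 0.0000)
link 1: phi[1] = 0 + 175 = 175 deg
  cos(175 deg) = -0.9962, sin(175 deg) = 0.0872
  joint[2] = (6.2000, 0.0000) + 3.1 * (-0.9962, 0.0872) = (6.2000 + -3.0882, 0.0000 + 0.2702) = (3.1118, 0.2702)
End effector: (3.1118, 0.2702)

Answer: 3.1118 0.2702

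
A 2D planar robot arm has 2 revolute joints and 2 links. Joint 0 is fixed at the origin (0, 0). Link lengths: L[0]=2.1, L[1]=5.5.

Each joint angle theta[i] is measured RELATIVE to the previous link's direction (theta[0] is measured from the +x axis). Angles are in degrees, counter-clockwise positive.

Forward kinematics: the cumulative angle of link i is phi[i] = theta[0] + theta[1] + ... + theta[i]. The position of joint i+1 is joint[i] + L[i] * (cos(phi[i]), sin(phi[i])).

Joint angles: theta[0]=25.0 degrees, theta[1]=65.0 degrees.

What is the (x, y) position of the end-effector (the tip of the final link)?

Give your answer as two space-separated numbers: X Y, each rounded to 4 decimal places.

joint[0] = (0.0000, 0.0000)  (base)
link 0: phi[0] = 25 = 25 deg
  cos(25 deg) = 0.9063, sin(25 deg) = 0.4226
  joint[1] = (0.0000, 0.0000) + 2.1 * (0.9063, 0.4226) = (0.0000 + 1.9032, 0.0000 + 0.8875) = (1.9032, 0.8875)
link 1: phi[1] = 25 + 65 = 90 deg
  cos(90 deg) = 0.0000, sin(90 deg) = 1.0000
  joint[2] = (1.9032, 0.8875) + 5.5 * (0.0000, 1.0000) = (1.9032 + 0.0000, 0.8875 + 5.5000) = (1.9032, 6.3875)
End effector: (1.9032, 6.3875)

Answer: 1.9032 6.3875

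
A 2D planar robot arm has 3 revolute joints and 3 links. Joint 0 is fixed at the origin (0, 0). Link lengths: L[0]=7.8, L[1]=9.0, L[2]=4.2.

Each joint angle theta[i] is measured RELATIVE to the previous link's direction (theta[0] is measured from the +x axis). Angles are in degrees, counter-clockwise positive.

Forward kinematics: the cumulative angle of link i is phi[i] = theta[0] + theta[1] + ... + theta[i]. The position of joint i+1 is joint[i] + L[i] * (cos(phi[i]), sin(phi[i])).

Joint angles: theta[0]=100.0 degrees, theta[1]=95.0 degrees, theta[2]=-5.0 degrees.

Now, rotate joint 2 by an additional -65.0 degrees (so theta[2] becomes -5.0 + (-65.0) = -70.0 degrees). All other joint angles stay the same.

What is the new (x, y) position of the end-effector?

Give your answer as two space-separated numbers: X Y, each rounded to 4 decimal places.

Answer: -12.4568 8.7926

Derivation:
joint[0] = (0.0000, 0.0000)  (base)
link 0: phi[0] = 100 = 100 deg
  cos(100 deg) = -0.1736, sin(100 deg) = 0.9848
  joint[1] = (0.0000, 0.0000) + 7.8 * (-0.1736, 0.9848) = (0.0000 + -1.3545, 0.0000 + 7.6815) = (-1.3545, 7.6815)
link 1: phi[1] = 100 + 95 = 195 deg
  cos(195 deg) = -0.9659, sin(195 deg) = -0.2588
  joint[2] = (-1.3545, 7.6815) + 9 * (-0.9659, -0.2588) = (-1.3545 + -8.6933, 7.6815 + -2.3294) = (-10.0478, 5.3521)
link 2: phi[2] = 100 + 95 + -70 = 125 deg
  cos(125 deg) = -0.5736, sin(125 deg) = 0.8192
  joint[3] = (-10.0478, 5.3521) + 4.2 * (-0.5736, 0.8192) = (-10.0478 + -2.4090, 5.3521 + 3.4404) = (-12.4568, 8.7926)
End effector: (-12.4568, 8.7926)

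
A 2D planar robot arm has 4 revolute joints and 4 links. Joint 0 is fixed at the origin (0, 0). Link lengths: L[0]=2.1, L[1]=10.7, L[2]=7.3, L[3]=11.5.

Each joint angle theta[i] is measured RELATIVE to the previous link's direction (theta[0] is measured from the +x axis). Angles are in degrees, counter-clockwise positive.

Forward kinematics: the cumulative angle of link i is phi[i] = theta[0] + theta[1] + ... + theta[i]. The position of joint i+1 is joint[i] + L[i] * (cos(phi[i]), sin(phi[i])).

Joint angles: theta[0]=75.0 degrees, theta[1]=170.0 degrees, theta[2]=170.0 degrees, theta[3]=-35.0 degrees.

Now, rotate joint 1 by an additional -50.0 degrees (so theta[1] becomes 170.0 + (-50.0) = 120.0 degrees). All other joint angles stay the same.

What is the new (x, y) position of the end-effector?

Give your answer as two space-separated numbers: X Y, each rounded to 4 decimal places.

joint[0] = (0.0000, 0.0000)  (base)
link 0: phi[0] = 75 = 75 deg
  cos(75 deg) = 0.2588, sin(75 deg) = 0.9659
  joint[1] = (0.0000, 0.0000) + 2.1 * (0.2588, 0.9659) = (0.0000 + 0.5435, 0.0000 + 2.0284) = (0.5435, 2.0284)
link 1: phi[1] = 75 + 120 = 195 deg
  cos(195 deg) = -0.9659, sin(195 deg) = -0.2588
  joint[2] = (0.5435, 2.0284) + 10.7 * (-0.9659, -0.2588) = (0.5435 + -10.3354, 2.0284 + -2.7694) = (-9.7919, -0.7409)
link 2: phi[2] = 75 + 120 + 170 = 365 deg
  cos(365 deg) = 0.9962, sin(365 deg) = 0.0872
  joint[3] = (-9.7919, -0.7409) + 7.3 * (0.9962, 0.0872) = (-9.7919 + 7.2722, -0.7409 + 0.6362) = (-2.5197, -0.1047)
link 3: phi[3] = 75 + 120 + 170 + -35 = 330 deg
  cos(330 deg) = 0.8660, sin(330 deg) = -0.5000
  joint[4] = (-2.5197, -0.1047) + 11.5 * (0.8660, -0.5000) = (-2.5197 + 9.9593, -0.1047 + -5.7500) = (7.4396, -5.8547)
End effector: (7.4396, -5.8547)

Answer: 7.4396 -5.8547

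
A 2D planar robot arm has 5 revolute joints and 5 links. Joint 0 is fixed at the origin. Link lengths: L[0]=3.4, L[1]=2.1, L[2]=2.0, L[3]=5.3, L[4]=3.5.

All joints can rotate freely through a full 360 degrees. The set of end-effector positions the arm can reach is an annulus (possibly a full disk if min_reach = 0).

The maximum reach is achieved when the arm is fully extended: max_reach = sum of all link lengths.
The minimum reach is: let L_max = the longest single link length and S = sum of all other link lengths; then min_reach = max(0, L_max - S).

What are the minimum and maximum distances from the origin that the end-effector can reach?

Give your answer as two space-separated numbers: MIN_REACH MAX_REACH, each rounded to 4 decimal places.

Link lengths: [3.4, 2.1, 2.0, 5.3, 3.5]
max_reach = 3.4 + 2.1 + 2 + 5.3 + 3.5 = 16.3
L_max = max([3.4, 2.1, 2.0, 5.3, 3.5]) = 5.3
S (sum of others) = 16.3 - 5.3 = 11
min_reach = max(0, 5.3 - 11) = max(0, -5.7) = 0

Answer: 0.0000 16.3000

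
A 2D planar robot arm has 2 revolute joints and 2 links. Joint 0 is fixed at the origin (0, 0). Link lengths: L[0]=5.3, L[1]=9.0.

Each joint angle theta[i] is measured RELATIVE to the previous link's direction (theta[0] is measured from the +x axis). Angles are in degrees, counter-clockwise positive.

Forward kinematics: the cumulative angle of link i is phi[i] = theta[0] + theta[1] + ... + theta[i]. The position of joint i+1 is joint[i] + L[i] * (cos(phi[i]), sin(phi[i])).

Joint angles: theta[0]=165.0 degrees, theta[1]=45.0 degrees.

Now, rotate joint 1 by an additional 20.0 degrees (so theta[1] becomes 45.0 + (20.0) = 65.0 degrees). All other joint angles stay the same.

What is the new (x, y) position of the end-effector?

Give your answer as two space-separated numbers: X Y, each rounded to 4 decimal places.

Answer: -10.9045 -5.5227

Derivation:
joint[0] = (0.0000, 0.0000)  (base)
link 0: phi[0] = 165 = 165 deg
  cos(165 deg) = -0.9659, sin(165 deg) = 0.2588
  joint[1] = (0.0000, 0.0000) + 5.3 * (-0.9659, 0.2588) = (0.0000 + -5.1194, 0.0000 + 1.3717) = (-5.1194, 1.3717)
link 1: phi[1] = 165 + 65 = 230 deg
  cos(230 deg) = -0.6428, sin(230 deg) = -0.7660
  joint[2] = (-5.1194, 1.3717) + 9 * (-0.6428, -0.7660) = (-5.1194 + -5.7851, 1.3717 + -6.8944) = (-10.9045, -5.5227)
End effector: (-10.9045, -5.5227)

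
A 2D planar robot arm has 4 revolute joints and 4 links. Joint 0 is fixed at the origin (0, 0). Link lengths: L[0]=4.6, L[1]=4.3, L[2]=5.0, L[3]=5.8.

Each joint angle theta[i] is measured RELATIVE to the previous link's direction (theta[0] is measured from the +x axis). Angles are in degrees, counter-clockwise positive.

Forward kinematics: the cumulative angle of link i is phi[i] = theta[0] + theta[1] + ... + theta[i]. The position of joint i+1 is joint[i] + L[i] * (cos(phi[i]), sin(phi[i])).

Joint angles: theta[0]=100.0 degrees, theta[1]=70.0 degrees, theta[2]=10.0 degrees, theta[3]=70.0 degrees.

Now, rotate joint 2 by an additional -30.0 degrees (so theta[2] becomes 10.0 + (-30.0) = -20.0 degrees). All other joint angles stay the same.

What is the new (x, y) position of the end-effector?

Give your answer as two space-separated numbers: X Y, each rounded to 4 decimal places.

Answer: -13.8066 4.0486

Derivation:
joint[0] = (0.0000, 0.0000)  (base)
link 0: phi[0] = 100 = 100 deg
  cos(100 deg) = -0.1736, sin(100 deg) = 0.9848
  joint[1] = (0.0000, 0.0000) + 4.6 * (-0.1736, 0.9848) = (0.0000 + -0.7988, 0.0000 + 4.5301) = (-0.7988, 4.5301)
link 1: phi[1] = 100 + 70 = 170 deg
  cos(170 deg) = -0.9848, sin(170 deg) = 0.1736
  joint[2] = (-0.7988, 4.5301) + 4.3 * (-0.9848, 0.1736) = (-0.7988 + -4.2347, 4.5301 + 0.7467) = (-5.0335, 5.2768)
link 2: phi[2] = 100 + 70 + -20 = 150 deg
  cos(150 deg) = -0.8660, sin(150 deg) = 0.5000
  joint[3] = (-5.0335, 5.2768) + 5 * (-0.8660, 0.5000) = (-5.0335 + -4.3301, 5.2768 + 2.5000) = (-9.3636, 7.7768)
link 3: phi[3] = 100 + 70 + -20 + 70 = 220 deg
  cos(220 deg) = -0.7660, sin(220 deg) = -0.6428
  joint[4] = (-9.3636, 7.7768) + 5.8 * (-0.7660, -0.6428) = (-9.3636 + -4.4431, 7.7768 + -3.7282) = (-13.8066, 4.0486)
End effector: (-13.8066, 4.0486)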